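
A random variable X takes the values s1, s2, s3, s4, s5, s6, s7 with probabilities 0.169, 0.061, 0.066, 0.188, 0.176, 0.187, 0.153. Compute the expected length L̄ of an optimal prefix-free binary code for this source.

2.752 bits/symbol

Repeatedly combine the two least-probable nodes; the expected code length is the sum of the merged weights.
merge 61/1000 + 33/500 → 127/1000
merge 127/1000 + 153/1000 → 7/25
merge 169/1000 + 22/125 → 69/200
merge 187/1000 + 47/250 → 3/8
merge 7/25 + 69/200 → 5/8
merge 3/8 + 5/8 → 1
L = 127/1000 + 7/25 + 69/200 + 3/8 + 5/8 + 1 = 344/125 = 2.752 bits/symbol.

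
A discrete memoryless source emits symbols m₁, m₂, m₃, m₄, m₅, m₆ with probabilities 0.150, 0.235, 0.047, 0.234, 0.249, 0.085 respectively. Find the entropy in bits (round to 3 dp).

H = −Σ pᵢ log₂ pᵢ.
−0.150·log₂(0.150) = 0.4105
−0.235·log₂(0.235) = 0.4910
−0.047·log₂(0.047) = 0.2073
−0.234·log₂(0.234) = 0.4903
−0.249·log₂(0.249) = 0.4994
−0.085·log₂(0.085) = 0.3023
Sum ≈ 2.4009 → 2.401 bits.

2.401 bits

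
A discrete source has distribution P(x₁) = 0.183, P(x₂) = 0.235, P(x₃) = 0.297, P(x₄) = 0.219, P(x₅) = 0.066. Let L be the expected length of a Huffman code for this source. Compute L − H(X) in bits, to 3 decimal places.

0.051 bits

Entropy H = −Σ p log₂ p ≈ 2.1982 bits.
Huffman merges: 33/500+183/1000→249/1000; 219/1000+47/200→227/500; 249/1000+297/1000→273/500; 227/500+273/500→1. L = 2249/1000 ≈ 2.2490.
L − H = 2.2490 − 2.1982 = 0.051 bits.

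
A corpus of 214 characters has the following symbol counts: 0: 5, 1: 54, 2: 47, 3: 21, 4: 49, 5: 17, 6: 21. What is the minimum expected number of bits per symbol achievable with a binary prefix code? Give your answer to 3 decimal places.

Probabilities are the counts divided by 214.
Repeatedly combine the two least-probable nodes; the expected code length is the sum of the merged weights.
merge 5/214 + 17/214 → 11/107
merge 21/214 + 21/214 → 21/107
merge 11/107 + 21/107 → 32/107
merge 47/214 + 49/214 → 48/107
merge 27/107 + 32/107 → 59/107
merge 48/107 + 59/107 → 1
L = 11/107 + 21/107 + 32/107 + 48/107 + 59/107 + 1 = 278/107 ≈ 2.598 bits/symbol.

2.598 bits/symbol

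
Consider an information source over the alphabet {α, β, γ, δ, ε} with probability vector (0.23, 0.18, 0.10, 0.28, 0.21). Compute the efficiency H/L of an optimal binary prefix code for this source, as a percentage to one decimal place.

98.8%

Entropy H = −Σ p log₂ p ≈ 2.2522 bits.
Huffman merges: 1/10+9/50→7/25; 21/100+23/100→11/25; 7/25+7/25→14/25; 11/25+14/25→1. L = 57/25 ≈ 2.2800.
Efficiency = H/L = 2.2522/2.2800 = 98.8%.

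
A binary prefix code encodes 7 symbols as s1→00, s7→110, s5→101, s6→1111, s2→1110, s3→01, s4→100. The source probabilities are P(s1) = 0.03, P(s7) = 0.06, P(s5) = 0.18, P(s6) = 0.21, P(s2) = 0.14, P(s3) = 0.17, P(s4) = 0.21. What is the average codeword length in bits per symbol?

L̄ = Σ pᵢ·ℓᵢ = 0.03·2 + 0.06·3 + 0.18·3 + 0.21·4 + 0.14·4 + 0.17·2 + 0.21·3 = 3.15 bits/symbol.

3.15 bits/symbol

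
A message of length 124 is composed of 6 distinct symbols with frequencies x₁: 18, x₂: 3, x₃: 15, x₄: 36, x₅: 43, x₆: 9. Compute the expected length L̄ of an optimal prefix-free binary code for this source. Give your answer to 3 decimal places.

2.315 bits/symbol

Probabilities are the counts divided by 124.
Repeatedly combine the two least-probable nodes; the expected code length is the sum of the merged weights.
merge 3/124 + 9/124 → 3/31
merge 3/31 + 15/124 → 27/124
merge 9/62 + 27/124 → 45/124
merge 9/31 + 43/124 → 79/124
merge 45/124 + 79/124 → 1
L = 3/31 + 27/124 + 45/124 + 79/124 + 1 = 287/124 ≈ 2.315 bits/symbol.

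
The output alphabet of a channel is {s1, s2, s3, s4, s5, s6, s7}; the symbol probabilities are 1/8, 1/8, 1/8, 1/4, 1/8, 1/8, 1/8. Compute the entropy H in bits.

2.75 bits

Each probability is a power of 1/2, so log₂(1/p) is an integer.
H = Σ p·log₂(1/p) = 1/8·3 + 1/8·3 + 1/8·3 + 1/4·2 + 1/8·3 + 1/8·3 + 1/8·3 = 2.75 bits.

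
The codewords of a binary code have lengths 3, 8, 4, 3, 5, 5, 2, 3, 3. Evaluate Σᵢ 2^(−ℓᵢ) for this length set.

With common denominator 2^8 = 256: Σ 2^(−ℓᵢ) = 32/256 + 1/256 + 16/256 + 32/256 + 8/256 + 8/256 + 64/256 + 32/256 + 32/256 = 225/256 = 0.87890625.

0.87890625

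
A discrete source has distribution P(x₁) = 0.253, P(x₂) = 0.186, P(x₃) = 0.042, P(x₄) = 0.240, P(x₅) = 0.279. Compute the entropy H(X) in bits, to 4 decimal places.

H = −Σ pᵢ log₂ pᵢ.
−0.253·log₂(0.253) = 0.5016
−0.186·log₂(0.186) = 0.4514
−0.042·log₂(0.042) = 0.1921
−0.240·log₂(0.240) = 0.4941
−0.279·log₂(0.279) = 0.5138
Sum ≈ 2.1530 → 2.1530 bits.

2.1530 bits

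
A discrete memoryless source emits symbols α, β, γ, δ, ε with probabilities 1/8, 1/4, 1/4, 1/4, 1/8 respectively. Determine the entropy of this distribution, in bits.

Each probability is a power of 1/2, so log₂(1/p) is an integer.
H = Σ p·log₂(1/p) = 1/8·3 + 1/4·2 + 1/4·2 + 1/4·2 + 1/8·3 = 2.25 bits.

2.25 bits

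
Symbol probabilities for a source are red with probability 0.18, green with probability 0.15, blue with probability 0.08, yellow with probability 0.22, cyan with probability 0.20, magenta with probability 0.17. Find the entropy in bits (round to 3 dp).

H = −Σ pᵢ log₂ pᵢ.
−0.18·log₂(0.18) = 0.4453
−0.15·log₂(0.15) = 0.4105
−0.08·log₂(0.08) = 0.2915
−0.22·log₂(0.22) = 0.4806
−0.20·log₂(0.20) = 0.4644
−0.17·log₂(0.17) = 0.4346
Sum ≈ 2.5269 → 2.527 bits.

2.527 bits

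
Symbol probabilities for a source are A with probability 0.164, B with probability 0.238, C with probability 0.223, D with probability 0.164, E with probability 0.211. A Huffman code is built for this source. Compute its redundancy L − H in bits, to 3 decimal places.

0.023 bits

Entropy H = −Σ p log₂ p ≈ 2.3048 bits.
Huffman merges: 41/250+41/250→41/125; 211/1000+223/1000→217/500; 119/500+41/125→283/500; 217/500+283/500→1. L = 291/125 ≈ 2.3280.
L − H = 2.3280 − 2.3048 = 0.023 bits.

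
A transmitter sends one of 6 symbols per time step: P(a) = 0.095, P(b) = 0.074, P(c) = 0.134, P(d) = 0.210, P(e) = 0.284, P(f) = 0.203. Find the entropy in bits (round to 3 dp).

H = −Σ pᵢ log₂ pᵢ.
−0.095·log₂(0.095) = 0.3226
−0.074·log₂(0.074) = 0.2780
−0.134·log₂(0.134) = 0.3886
−0.210·log₂(0.210) = 0.4728
−0.284·log₂(0.284) = 0.5158
−0.203·log₂(0.203) = 0.4670
Sum ≈ 2.4447 → 2.445 bits.

2.445 bits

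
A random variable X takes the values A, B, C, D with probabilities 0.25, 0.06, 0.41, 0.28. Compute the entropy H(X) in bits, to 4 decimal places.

1.7851 bits

H = −Σ pᵢ log₂ pᵢ.
−0.25·log₂(0.25) = 0.5000
−0.06·log₂(0.06) = 0.2435
−0.41·log₂(0.41) = 0.5274
−0.28·log₂(0.28) = 0.5142
Sum ≈ 1.7851 → 1.7851 bits.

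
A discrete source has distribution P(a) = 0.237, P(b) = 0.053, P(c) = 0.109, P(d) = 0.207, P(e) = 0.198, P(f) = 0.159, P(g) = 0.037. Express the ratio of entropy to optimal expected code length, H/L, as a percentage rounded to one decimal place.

Entropy H = −Σ p log₂ p ≈ 2.5962 bits.
Huffman merges: 37/1000+53/1000→9/100; 9/100+109/1000→199/1000; 159/1000+99/500→357/1000; 199/1000+207/1000→203/500; 237/1000+357/1000→297/500; 203/500+297/500→1. L = 1323/500 ≈ 2.6460.
Efficiency = H/L = 2.5962/2.6460 = 98.1%.

98.1%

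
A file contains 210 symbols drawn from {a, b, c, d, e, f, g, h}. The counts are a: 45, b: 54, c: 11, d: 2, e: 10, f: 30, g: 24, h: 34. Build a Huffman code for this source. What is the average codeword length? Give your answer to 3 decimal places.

Probabilities are the counts divided by 210.
Repeatedly combine the two least-probable nodes; the expected code length is the sum of the merged weights.
merge 1/105 + 1/21 → 2/35
merge 11/210 + 2/35 → 23/210
merge 23/210 + 4/35 → 47/210
merge 1/7 + 17/105 → 32/105
merge 3/14 + 47/210 → 46/105
merge 9/35 + 32/105 → 59/105
merge 46/105 + 59/105 → 1
L = 2/35 + 23/210 + 47/210 + 32/105 + 46/105 + 59/105 + 1 = 283/105 ≈ 2.695 bits/symbol.

2.695 bits/symbol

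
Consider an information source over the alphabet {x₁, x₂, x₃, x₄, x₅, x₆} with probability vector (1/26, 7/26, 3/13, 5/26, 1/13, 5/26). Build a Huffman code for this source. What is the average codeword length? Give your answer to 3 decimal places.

Repeatedly combine the two least-probable nodes; the expected code length is the sum of the merged weights.
merge 1/26 + 1/13 → 3/26
merge 3/26 + 5/26 → 4/13
merge 5/26 + 3/13 → 11/26
merge 7/26 + 4/13 → 15/26
merge 11/26 + 15/26 → 1
L = 3/26 + 4/13 + 11/26 + 15/26 + 1 = 63/26 ≈ 2.423 bits/symbol.

2.423 bits/symbol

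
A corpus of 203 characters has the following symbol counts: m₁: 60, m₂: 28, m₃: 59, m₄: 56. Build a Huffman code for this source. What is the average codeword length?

Probabilities are the counts divided by 203.
Repeatedly combine the two least-probable nodes; the expected code length is the sum of the merged weights.
merge 4/29 + 8/29 → 12/29
merge 59/203 + 60/203 → 17/29
merge 12/29 + 17/29 → 1
L = 12/29 + 17/29 + 1 = 2 bits/symbol.

2 bits/symbol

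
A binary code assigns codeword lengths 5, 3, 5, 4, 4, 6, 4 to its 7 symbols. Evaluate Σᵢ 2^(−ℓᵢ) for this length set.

0.390625

With common denominator 2^6 = 64: Σ 2^(−ℓᵢ) = 2/64 + 8/64 + 2/64 + 4/64 + 4/64 + 1/64 + 4/64 = 25/64 = 0.390625.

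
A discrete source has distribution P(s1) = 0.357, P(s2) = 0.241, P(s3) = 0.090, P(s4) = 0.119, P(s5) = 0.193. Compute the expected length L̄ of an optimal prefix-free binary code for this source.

Repeatedly combine the two least-probable nodes; the expected code length is the sum of the merged weights.
merge 9/100 + 119/1000 → 209/1000
merge 193/1000 + 209/1000 → 201/500
merge 241/1000 + 357/1000 → 299/500
merge 201/500 + 299/500 → 1
L = 209/1000 + 201/500 + 299/500 + 1 = 2209/1000 = 2.209 bits/symbol.

2.209 bits/symbol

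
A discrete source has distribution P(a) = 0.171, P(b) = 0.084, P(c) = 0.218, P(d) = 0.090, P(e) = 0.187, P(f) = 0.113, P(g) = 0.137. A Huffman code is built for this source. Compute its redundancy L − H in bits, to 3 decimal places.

0.041 bits

Entropy H = −Σ p log₂ p ≈ 2.7283 bits.
Huffman merges: 21/250+9/100→87/500; 113/1000+137/1000→1/4; 171/1000+87/500→69/200; 187/1000+109/500→81/200; 1/4+69/200→119/200; 81/200+119/200→1. L = 2769/1000 ≈ 2.7690.
L − H = 2.7690 − 2.7283 = 0.041 bits.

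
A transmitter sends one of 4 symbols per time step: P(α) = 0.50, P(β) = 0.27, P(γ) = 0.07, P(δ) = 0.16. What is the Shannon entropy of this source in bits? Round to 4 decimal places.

H = −Σ pᵢ log₂ pᵢ.
−0.50·log₂(0.50) = 0.5000
−0.27·log₂(0.27) = 0.5100
−0.07·log₂(0.07) = 0.2686
−0.16·log₂(0.16) = 0.4230
Sum ≈ 1.7016 → 1.7016 bits.

1.7016 bits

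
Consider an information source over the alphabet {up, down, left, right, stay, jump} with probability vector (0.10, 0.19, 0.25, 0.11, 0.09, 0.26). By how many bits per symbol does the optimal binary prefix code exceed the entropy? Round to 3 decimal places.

0.034 bits

Entropy H = −Σ p log₂ p ≈ 2.4556 bits.
Huffman merges: 9/100+1/10→19/100; 11/100+19/100→3/10; 19/100+1/4→11/25; 13/50+3/10→14/25; 11/25+14/25→1. L = 249/100 ≈ 2.4900.
L − H = 2.4900 − 2.4556 = 0.034 bits.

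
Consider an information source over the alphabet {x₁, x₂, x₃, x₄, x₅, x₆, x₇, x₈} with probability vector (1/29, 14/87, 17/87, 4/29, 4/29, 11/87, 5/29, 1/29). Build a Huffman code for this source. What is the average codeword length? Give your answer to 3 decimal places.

Repeatedly combine the two least-probable nodes; the expected code length is the sum of the merged weights.
merge 1/29 + 1/29 → 2/29
merge 2/29 + 11/87 → 17/87
merge 4/29 + 4/29 → 8/29
merge 14/87 + 5/29 → 1/3
merge 17/87 + 17/87 → 34/87
merge 8/29 + 1/3 → 53/87
merge 34/87 + 53/87 → 1
L = 2/29 + 17/87 + 8/29 + 1/3 + 34/87 + 53/87 + 1 = 250/87 ≈ 2.874 bits/symbol.

2.874 bits/symbol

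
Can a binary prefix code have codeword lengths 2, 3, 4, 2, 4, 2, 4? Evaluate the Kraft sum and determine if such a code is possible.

1.0625; no

With common denominator 2^4 = 16: Σ 2^(−ℓᵢ) = 4/16 + 2/16 + 1/16 + 4/16 + 1/16 + 4/16 + 1/16 = 17/16 = 1.0625.
Kraft's inequality requires Σ ≤ 1; here Σ = 1.0625 > 1, so no such prefix code exists.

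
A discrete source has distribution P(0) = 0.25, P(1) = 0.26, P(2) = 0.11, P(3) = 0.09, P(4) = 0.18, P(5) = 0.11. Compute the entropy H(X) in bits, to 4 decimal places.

2.4638 bits

H = −Σ pᵢ log₂ pᵢ.
−0.25·log₂(0.25) = 0.5000
−0.26·log₂(0.26) = 0.5053
−0.11·log₂(0.11) = 0.3503
−0.09·log₂(0.09) = 0.3127
−0.18·log₂(0.18) = 0.4453
−0.11·log₂(0.11) = 0.3503
Sum ≈ 2.4638 → 2.4638 bits.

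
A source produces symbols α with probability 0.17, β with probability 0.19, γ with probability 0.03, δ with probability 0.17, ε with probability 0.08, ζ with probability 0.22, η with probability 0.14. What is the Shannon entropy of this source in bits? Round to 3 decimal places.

2.645 bits

H = −Σ pᵢ log₂ pᵢ.
−0.17·log₂(0.17) = 0.4346
−0.19·log₂(0.19) = 0.4552
−0.03·log₂(0.03) = 0.1518
−0.17·log₂(0.17) = 0.4346
−0.08·log₂(0.08) = 0.2915
−0.22·log₂(0.22) = 0.4806
−0.14·log₂(0.14) = 0.3971
Sum ≈ 2.6454 → 2.645 bits.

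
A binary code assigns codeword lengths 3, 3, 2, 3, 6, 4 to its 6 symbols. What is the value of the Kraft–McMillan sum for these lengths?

With common denominator 2^6 = 64: Σ 2^(−ℓᵢ) = 8/64 + 8/64 + 16/64 + 8/64 + 1/64 + 4/64 = 45/64 = 0.703125.

0.703125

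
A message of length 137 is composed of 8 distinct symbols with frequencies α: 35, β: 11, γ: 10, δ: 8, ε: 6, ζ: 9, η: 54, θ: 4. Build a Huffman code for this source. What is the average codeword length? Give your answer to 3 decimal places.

2.504 bits/symbol

Probabilities are the counts divided by 137.
Repeatedly combine the two least-probable nodes; the expected code length is the sum of the merged weights.
merge 4/137 + 6/137 → 10/137
merge 8/137 + 9/137 → 17/137
merge 10/137 + 10/137 → 20/137
merge 11/137 + 17/137 → 28/137
merge 20/137 + 28/137 → 48/137
merge 35/137 + 48/137 → 83/137
merge 54/137 + 83/137 → 1
L = 10/137 + 17/137 + 20/137 + 28/137 + 48/137 + 83/137 + 1 = 343/137 ≈ 2.504 bits/symbol.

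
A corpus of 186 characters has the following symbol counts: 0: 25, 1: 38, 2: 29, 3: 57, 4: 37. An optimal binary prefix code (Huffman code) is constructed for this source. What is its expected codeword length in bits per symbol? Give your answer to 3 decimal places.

2.290 bits/symbol

Probabilities are the counts divided by 186.
Repeatedly combine the two least-probable nodes; the expected code length is the sum of the merged weights.
merge 25/186 + 29/186 → 9/31
merge 37/186 + 19/93 → 25/62
merge 9/31 + 19/62 → 37/62
merge 25/62 + 37/62 → 1
L = 9/31 + 25/62 + 37/62 + 1 = 71/31 ≈ 2.290 bits/symbol.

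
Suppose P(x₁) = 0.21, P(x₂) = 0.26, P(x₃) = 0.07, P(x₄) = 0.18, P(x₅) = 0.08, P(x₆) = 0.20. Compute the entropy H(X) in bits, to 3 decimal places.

H = −Σ pᵢ log₂ pᵢ.
−0.21·log₂(0.21) = 0.4728
−0.26·log₂(0.26) = 0.5053
−0.07·log₂(0.07) = 0.2686
−0.18·log₂(0.18) = 0.4453
−0.08·log₂(0.08) = 0.2915
−0.20·log₂(0.20) = 0.4644
Sum ≈ 2.4479 → 2.448 bits.

2.448 bits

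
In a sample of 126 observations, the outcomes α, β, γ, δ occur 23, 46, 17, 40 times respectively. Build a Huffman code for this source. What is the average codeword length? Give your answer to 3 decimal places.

1.952 bits/symbol

Probabilities are the counts divided by 126.
Repeatedly combine the two least-probable nodes; the expected code length is the sum of the merged weights.
merge 17/126 + 23/126 → 20/63
merge 20/63 + 20/63 → 40/63
merge 23/63 + 40/63 → 1
L = 20/63 + 40/63 + 1 = 41/21 ≈ 1.952 bits/symbol.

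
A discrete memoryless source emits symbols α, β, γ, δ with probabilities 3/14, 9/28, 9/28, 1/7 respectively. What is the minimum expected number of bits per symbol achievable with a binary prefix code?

2 bits/symbol

Repeatedly combine the two least-probable nodes; the expected code length is the sum of the merged weights.
merge 1/7 + 3/14 → 5/14
merge 9/28 + 9/28 → 9/14
merge 5/14 + 9/14 → 1
L = 5/14 + 9/14 + 1 = 2 bits/symbol.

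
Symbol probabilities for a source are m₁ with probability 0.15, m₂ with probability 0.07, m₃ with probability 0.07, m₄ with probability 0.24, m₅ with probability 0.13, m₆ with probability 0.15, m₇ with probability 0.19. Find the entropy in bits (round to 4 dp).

2.6902 bits

H = −Σ pᵢ log₂ pᵢ.
−0.15·log₂(0.15) = 0.4105
−0.07·log₂(0.07) = 0.2686
−0.07·log₂(0.07) = 0.2686
−0.24·log₂(0.24) = 0.4941
−0.13·log₂(0.13) = 0.3826
−0.15·log₂(0.15) = 0.4105
−0.19·log₂(0.19) = 0.4552
Sum ≈ 2.6902 → 2.6902 bits.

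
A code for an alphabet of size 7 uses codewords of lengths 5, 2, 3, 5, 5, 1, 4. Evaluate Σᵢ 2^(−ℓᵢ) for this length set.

With common denominator 2^5 = 32: Σ 2^(−ℓᵢ) = 1/32 + 8/32 + 4/32 + 1/32 + 1/32 + 16/32 + 2/32 = 33/32 = 1.03125.

1.03125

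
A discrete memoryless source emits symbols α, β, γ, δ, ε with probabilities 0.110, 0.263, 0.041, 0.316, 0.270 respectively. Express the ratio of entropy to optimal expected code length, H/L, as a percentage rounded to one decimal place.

Entropy H = −Σ p log₂ p ≈ 2.0812 bits.
Huffman merges: 41/1000+11/100→151/1000; 151/1000+263/1000→207/500; 27/100+79/250→293/500; 207/500+293/500→1. L = 2151/1000 ≈ 2.1510.
Efficiency = H/L = 2.0812/2.1510 = 96.8%.

96.8%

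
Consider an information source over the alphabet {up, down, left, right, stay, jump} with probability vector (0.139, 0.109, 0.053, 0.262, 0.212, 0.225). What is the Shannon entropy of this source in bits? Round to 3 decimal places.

H = −Σ pᵢ log₂ pᵢ.
−0.139·log₂(0.139) = 0.3957
−0.109·log₂(0.109) = 0.3485
−0.053·log₂(0.053) = 0.2246
−0.262·log₂(0.262) = 0.5063
−0.212·log₂(0.212) = 0.4744
−0.225·log₂(0.225) = 0.4842
Sum ≈ 2.4338 → 2.434 bits.

2.434 bits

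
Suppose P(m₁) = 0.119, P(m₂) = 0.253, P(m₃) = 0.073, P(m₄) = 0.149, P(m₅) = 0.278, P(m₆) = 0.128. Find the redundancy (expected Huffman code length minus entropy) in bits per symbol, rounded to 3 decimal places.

Entropy H = −Σ p log₂ p ≈ 2.4450 bits.
Huffman merges: 73/1000+119/1000→24/125; 16/125+149/1000→277/1000; 24/125+253/1000→89/200; 277/1000+139/500→111/200; 89/200+111/200→1. L = 2469/1000 ≈ 2.4690.
L − H = 2.4690 − 2.4450 = 0.024 bits.

0.024 bits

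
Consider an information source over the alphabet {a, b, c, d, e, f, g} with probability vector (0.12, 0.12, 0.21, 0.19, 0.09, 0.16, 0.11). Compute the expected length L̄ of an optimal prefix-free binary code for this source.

2.79 bits/symbol

Repeatedly combine the two least-probable nodes; the expected code length is the sum of the merged weights.
merge 9/100 + 11/100 → 1/5
merge 3/25 + 3/25 → 6/25
merge 4/25 + 19/100 → 7/20
merge 1/5 + 21/100 → 41/100
merge 6/25 + 7/20 → 59/100
merge 41/100 + 59/100 → 1
L = 1/5 + 6/25 + 7/20 + 41/100 + 59/100 + 1 = 279/100 = 2.79 bits/symbol.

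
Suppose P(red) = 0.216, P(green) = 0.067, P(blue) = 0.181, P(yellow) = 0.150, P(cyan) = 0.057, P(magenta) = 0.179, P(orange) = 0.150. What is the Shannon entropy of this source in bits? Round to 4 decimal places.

H = −Σ pᵢ log₂ pᵢ.
−0.216·log₂(0.216) = 0.4776
−0.067·log₂(0.067) = 0.2613
−0.181·log₂(0.181) = 0.4463
−0.150·log₂(0.150) = 0.4105
−0.057·log₂(0.057) = 0.2356
−0.179·log₂(0.179) = 0.4443
−0.150·log₂(0.150) = 0.4105
Sum ≈ 2.6861 → 2.6861 bits.

2.6861 bits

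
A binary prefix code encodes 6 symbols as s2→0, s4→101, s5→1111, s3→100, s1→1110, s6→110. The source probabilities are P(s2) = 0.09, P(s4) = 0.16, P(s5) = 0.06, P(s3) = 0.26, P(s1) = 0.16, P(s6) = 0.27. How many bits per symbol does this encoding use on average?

3.04 bits/symbol

L̄ = Σ pᵢ·ℓᵢ = 0.09·1 + 0.16·3 + 0.06·4 + 0.26·3 + 0.16·4 + 0.27·3 = 3.04 bits/symbol.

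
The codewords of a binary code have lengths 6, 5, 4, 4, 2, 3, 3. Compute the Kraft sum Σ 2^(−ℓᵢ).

0.671875

With common denominator 2^6 = 64: Σ 2^(−ℓᵢ) = 1/64 + 2/64 + 4/64 + 4/64 + 16/64 + 8/64 + 8/64 = 43/64 = 0.671875.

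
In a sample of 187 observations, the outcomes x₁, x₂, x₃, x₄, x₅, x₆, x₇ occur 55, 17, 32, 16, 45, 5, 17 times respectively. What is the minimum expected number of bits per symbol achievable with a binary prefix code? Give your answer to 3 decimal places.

Probabilities are the counts divided by 187.
Repeatedly combine the two least-probable nodes; the expected code length is the sum of the merged weights.
merge 5/187 + 16/187 → 21/187
merge 1/11 + 1/11 → 2/11
merge 21/187 + 32/187 → 53/187
merge 2/11 + 45/187 → 79/187
merge 53/187 + 5/17 → 108/187
merge 79/187 + 108/187 → 1
L = 21/187 + 2/11 + 53/187 + 79/187 + 108/187 + 1 = 482/187 ≈ 2.578 bits/symbol.

2.578 bits/symbol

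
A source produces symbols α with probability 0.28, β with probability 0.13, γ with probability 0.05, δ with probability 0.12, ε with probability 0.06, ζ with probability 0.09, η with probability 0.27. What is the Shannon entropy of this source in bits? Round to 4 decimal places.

2.5462 bits

H = −Σ pᵢ log₂ pᵢ.
−0.28·log₂(0.28) = 0.5142
−0.13·log₂(0.13) = 0.3826
−0.05·log₂(0.05) = 0.2161
−0.12·log₂(0.12) = 0.3671
−0.06·log₂(0.06) = 0.2435
−0.09·log₂(0.09) = 0.3127
−0.27·log₂(0.27) = 0.5100
Sum ≈ 2.5462 → 2.5462 bits.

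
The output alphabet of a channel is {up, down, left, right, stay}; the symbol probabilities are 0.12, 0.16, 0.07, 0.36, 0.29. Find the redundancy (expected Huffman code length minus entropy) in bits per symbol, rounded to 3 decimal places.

0.073 bits

Entropy H = −Σ p log₂ p ≈ 2.1072 bits.
Huffman merges: 7/100+3/25→19/100; 4/25+19/100→7/20; 29/100+7/20→16/25; 9/25+16/25→1. L = 109/50 ≈ 2.1800.
L − H = 2.1800 − 2.1072 = 0.073 bits.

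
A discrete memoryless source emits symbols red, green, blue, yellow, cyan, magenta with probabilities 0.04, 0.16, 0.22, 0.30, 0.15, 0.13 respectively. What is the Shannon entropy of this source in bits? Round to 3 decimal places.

H = −Σ pᵢ log₂ pᵢ.
−0.04·log₂(0.04) = 0.1858
−0.16·log₂(0.16) = 0.4230
−0.22·log₂(0.22) = 0.4806
−0.30·log₂(0.30) = 0.5211
−0.15·log₂(0.15) = 0.4105
−0.13·log₂(0.13) = 0.3826
Sum ≈ 2.4036 → 2.404 bits.

2.404 bits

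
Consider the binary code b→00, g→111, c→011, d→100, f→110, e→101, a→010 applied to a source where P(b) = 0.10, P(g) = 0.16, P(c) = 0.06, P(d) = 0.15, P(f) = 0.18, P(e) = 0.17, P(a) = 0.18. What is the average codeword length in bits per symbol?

L̄ = Σ pᵢ·ℓᵢ = 0.10·2 + 0.16·3 + 0.06·3 + 0.15·3 + 0.18·3 + 0.17·3 + 0.18·3 = 2.9 bits/symbol.

2.9 bits/symbol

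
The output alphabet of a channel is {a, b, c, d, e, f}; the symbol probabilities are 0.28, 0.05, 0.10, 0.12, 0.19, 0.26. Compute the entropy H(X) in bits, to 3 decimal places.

H = −Σ pᵢ log₂ pᵢ.
−0.28·log₂(0.28) = 0.5142
−0.05·log₂(0.05) = 0.2161
−0.10·log₂(0.10) = 0.3322
−0.12·log₂(0.12) = 0.3671
−0.19·log₂(0.19) = 0.4552
−0.26·log₂(0.26) = 0.5053
Sum ≈ 2.3901 → 2.390 bits.

2.390 bits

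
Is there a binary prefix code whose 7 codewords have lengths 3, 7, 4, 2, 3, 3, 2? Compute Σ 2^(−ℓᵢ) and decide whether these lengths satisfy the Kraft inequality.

0.9453125; yes

With common denominator 2^7 = 128: Σ 2^(−ℓᵢ) = 16/128 + 1/128 + 8/128 + 32/128 + 16/128 + 16/128 + 32/128 = 121/128 = 0.9453125.
Kraft's inequality requires Σ ≤ 1; here Σ = 0.9453125 ≤ 1, so such a prefix code exists.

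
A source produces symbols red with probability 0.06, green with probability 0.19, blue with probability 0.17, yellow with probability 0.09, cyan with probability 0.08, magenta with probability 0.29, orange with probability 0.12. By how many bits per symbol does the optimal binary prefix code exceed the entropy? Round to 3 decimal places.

Entropy H = −Σ p log₂ p ≈ 2.6225 bits.
Huffman merges: 3/50+2/25→7/50; 9/100+3/25→21/100; 7/50+17/100→31/100; 19/100+21/100→2/5; 29/100+31/100→3/5; 2/5+3/5→1. L = 133/50 ≈ 2.6600.
L − H = 2.6600 − 2.6225 = 0.038 bits.

0.038 bits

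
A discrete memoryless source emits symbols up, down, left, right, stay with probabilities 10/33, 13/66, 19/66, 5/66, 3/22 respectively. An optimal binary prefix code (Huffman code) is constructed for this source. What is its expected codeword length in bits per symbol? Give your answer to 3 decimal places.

2.212 bits/symbol

Repeatedly combine the two least-probable nodes; the expected code length is the sum of the merged weights.
merge 5/66 + 3/22 → 7/33
merge 13/66 + 7/33 → 9/22
merge 19/66 + 10/33 → 13/22
merge 9/22 + 13/22 → 1
L = 7/33 + 9/22 + 13/22 + 1 = 73/33 ≈ 2.212 bits/symbol.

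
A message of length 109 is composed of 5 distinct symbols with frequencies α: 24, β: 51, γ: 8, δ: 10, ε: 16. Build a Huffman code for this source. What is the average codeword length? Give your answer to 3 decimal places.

2.009 bits/symbol

Probabilities are the counts divided by 109.
Repeatedly combine the two least-probable nodes; the expected code length is the sum of the merged weights.
merge 8/109 + 10/109 → 18/109
merge 16/109 + 18/109 → 34/109
merge 24/109 + 34/109 → 58/109
merge 51/109 + 58/109 → 1
L = 18/109 + 34/109 + 58/109 + 1 = 219/109 ≈ 2.009 bits/symbol.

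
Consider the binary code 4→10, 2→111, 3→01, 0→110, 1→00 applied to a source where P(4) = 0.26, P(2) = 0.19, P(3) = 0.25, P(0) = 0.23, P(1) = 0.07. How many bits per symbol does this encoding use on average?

L̄ = Σ pᵢ·ℓᵢ = 0.26·2 + 0.19·3 + 0.25·2 + 0.23·3 + 0.07·2 = 2.42 bits/symbol.

2.42 bits/symbol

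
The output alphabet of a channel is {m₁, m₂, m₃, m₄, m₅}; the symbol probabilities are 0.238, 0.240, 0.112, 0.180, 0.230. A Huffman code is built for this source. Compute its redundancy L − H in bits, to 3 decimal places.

Entropy H = −Σ p log₂ p ≈ 2.2737 bits.
Huffman merges: 14/125+9/50→73/250; 23/100+119/500→117/250; 6/25+73/250→133/250; 117/250+133/250→1. L = 573/250 ≈ 2.2920.
L − H = 2.2920 − 2.2737 = 0.018 bits.

0.018 bits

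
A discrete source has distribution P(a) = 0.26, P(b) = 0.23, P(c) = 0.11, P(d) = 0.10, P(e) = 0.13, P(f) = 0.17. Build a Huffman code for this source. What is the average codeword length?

Repeatedly combine the two least-probable nodes; the expected code length is the sum of the merged weights.
merge 1/10 + 11/100 → 21/100
merge 13/100 + 17/100 → 3/10
merge 21/100 + 23/100 → 11/25
merge 13/50 + 3/10 → 14/25
merge 11/25 + 14/25 → 1
L = 21/100 + 3/10 + 11/25 + 14/25 + 1 = 251/100 = 2.51 bits/symbol.

2.51 bits/symbol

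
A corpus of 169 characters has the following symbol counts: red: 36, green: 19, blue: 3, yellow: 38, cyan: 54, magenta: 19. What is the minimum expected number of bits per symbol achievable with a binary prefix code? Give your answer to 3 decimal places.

Probabilities are the counts divided by 169.
Repeatedly combine the two least-probable nodes; the expected code length is the sum of the merged weights.
merge 3/169 + 19/169 → 22/169
merge 19/169 + 22/169 → 41/169
merge 36/169 + 38/169 → 74/169
merge 41/169 + 54/169 → 95/169
merge 74/169 + 95/169 → 1
L = 22/169 + 41/169 + 74/169 + 95/169 + 1 = 401/169 ≈ 2.373 bits/symbol.

2.373 bits/symbol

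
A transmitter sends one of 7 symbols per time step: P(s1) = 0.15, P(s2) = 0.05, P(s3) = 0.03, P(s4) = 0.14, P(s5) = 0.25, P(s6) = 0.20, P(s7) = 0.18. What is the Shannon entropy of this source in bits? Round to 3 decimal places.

2.585 bits

H = −Σ pᵢ log₂ pᵢ.
−0.15·log₂(0.15) = 0.4105
−0.05·log₂(0.05) = 0.2161
−0.03·log₂(0.03) = 0.1518
−0.14·log₂(0.14) = 0.3971
−0.25·log₂(0.25) = 0.5000
−0.20·log₂(0.20) = 0.4644
−0.18·log₂(0.18) = 0.4453
Sum ≈ 2.5852 → 2.585 bits.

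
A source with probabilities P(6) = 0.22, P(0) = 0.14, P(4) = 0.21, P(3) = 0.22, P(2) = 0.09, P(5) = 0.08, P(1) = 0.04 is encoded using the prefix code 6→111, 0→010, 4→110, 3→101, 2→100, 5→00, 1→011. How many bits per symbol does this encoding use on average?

L̄ = Σ pᵢ·ℓᵢ = 0.22·3 + 0.14·3 + 0.21·3 + 0.22·3 + 0.09·3 + 0.08·2 + 0.04·3 = 2.92 bits/symbol.

2.92 bits/symbol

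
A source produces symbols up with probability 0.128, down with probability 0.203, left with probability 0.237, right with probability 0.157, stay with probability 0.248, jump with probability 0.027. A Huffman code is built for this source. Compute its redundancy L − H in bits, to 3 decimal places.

0.069 bits

Entropy H = −Σ p log₂ p ≈ 2.3978 bits.
Huffman merges: 27/1000+16/125→31/200; 31/200+157/1000→39/125; 203/1000+237/1000→11/25; 31/125+39/125→14/25; 11/25+14/25→1. L = 2467/1000 ≈ 2.4670.
L − H = 2.4670 − 2.3978 = 0.069 bits.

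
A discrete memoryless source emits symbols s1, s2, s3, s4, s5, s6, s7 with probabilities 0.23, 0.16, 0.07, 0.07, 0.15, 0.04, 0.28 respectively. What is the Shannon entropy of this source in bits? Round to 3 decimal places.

H = −Σ pᵢ log₂ pᵢ.
−0.23·log₂(0.23) = 0.4877
−0.16·log₂(0.16) = 0.4230
−0.07·log₂(0.07) = 0.2686
−0.07·log₂(0.07) = 0.2686
−0.15·log₂(0.15) = 0.4105
−0.04·log₂(0.04) = 0.1858
−0.28·log₂(0.28) = 0.5142
Sum ≈ 2.5583 → 2.558 bits.

2.558 bits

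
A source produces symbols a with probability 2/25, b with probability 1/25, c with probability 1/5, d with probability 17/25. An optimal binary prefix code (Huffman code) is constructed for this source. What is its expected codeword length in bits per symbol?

1.44 bits/symbol

Repeatedly combine the two least-probable nodes; the expected code length is the sum of the merged weights.
merge 1/25 + 2/25 → 3/25
merge 3/25 + 1/5 → 8/25
merge 8/25 + 17/25 → 1
L = 3/25 + 8/25 + 1 = 36/25 = 1.44 bits/symbol.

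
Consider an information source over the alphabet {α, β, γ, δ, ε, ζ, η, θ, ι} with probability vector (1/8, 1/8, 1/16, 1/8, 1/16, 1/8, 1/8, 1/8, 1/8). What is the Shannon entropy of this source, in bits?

3.125 bits

Each probability is a power of 1/2, so log₂(1/p) is an integer.
H = Σ p·log₂(1/p) = 1/8·3 + 1/8·3 + 1/16·4 + 1/8·3 + 1/16·4 + 1/8·3 + 1/8·3 + 1/8·3 + 1/8·3 = 3.125 bits.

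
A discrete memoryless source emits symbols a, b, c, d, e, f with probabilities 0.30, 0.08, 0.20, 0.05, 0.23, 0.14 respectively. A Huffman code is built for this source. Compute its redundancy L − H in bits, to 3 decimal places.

Entropy H = −Σ p log₂ p ≈ 2.3779 bits.
Huffman merges: 1/20+2/25→13/100; 13/100+7/50→27/100; 1/5+23/100→43/100; 27/100+3/10→57/100; 43/100+57/100→1. L = 12/5 ≈ 2.4000.
L − H = 2.4000 − 2.3779 = 0.022 bits.

0.022 bits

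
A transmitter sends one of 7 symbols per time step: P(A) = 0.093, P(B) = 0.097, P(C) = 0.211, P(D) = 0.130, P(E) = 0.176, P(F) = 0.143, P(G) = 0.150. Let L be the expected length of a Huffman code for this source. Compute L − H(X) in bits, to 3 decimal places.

Entropy H = −Σ p log₂ p ≈ 2.7543 bits.
Huffman merges: 93/1000+97/1000→19/100; 13/100+143/1000→273/1000; 3/20+22/125→163/500; 19/100+211/1000→401/1000; 273/1000+163/500→599/1000; 401/1000+599/1000→1. L = 2789/1000 ≈ 2.7890.
L − H = 2.7890 − 2.7543 = 0.035 bits.

0.035 bits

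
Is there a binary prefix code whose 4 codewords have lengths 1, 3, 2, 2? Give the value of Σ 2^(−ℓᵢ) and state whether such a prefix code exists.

With common denominator 2^3 = 8: Σ 2^(−ℓᵢ) = 4/8 + 1/8 + 2/8 + 2/8 = 9/8 = 1.125.
Kraft's inequality requires Σ ≤ 1; here Σ = 1.125 > 1, so no such prefix code exists.

1.125; no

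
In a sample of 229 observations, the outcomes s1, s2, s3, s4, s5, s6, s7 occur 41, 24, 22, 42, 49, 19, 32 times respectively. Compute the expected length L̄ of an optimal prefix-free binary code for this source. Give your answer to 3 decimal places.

2.782 bits/symbol

Probabilities are the counts divided by 229.
Repeatedly combine the two least-probable nodes; the expected code length is the sum of the merged weights.
merge 19/229 + 22/229 → 41/229
merge 24/229 + 32/229 → 56/229
merge 41/229 + 41/229 → 82/229
merge 42/229 + 49/229 → 91/229
merge 56/229 + 82/229 → 138/229
merge 91/229 + 138/229 → 1
L = 41/229 + 56/229 + 82/229 + 91/229 + 138/229 + 1 = 637/229 ≈ 2.782 bits/symbol.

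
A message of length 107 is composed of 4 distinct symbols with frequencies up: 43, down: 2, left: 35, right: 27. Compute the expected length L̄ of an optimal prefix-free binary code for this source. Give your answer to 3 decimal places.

Probabilities are the counts divided by 107.
Repeatedly combine the two least-probable nodes; the expected code length is the sum of the merged weights.
merge 2/107 + 27/107 → 29/107
merge 29/107 + 35/107 → 64/107
merge 43/107 + 64/107 → 1
L = 29/107 + 64/107 + 1 = 200/107 ≈ 1.869 bits/symbol.

1.869 bits/symbol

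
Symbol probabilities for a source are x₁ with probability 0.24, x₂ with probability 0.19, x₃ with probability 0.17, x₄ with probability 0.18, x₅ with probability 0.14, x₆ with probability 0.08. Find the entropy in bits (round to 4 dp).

2.5179 bits

H = −Σ pᵢ log₂ pᵢ.
−0.24·log₂(0.24) = 0.4941
−0.19·log₂(0.19) = 0.4552
−0.17·log₂(0.17) = 0.4346
−0.18·log₂(0.18) = 0.4453
−0.14·log₂(0.14) = 0.3971
−0.08·log₂(0.08) = 0.2915
Sum ≈ 2.5179 → 2.5179 bits.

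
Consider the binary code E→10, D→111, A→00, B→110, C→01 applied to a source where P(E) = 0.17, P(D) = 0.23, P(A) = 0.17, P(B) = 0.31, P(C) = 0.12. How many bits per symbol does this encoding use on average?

L̄ = Σ pᵢ·ℓᵢ = 0.17·2 + 0.23·3 + 0.17·2 + 0.31·3 + 0.12·2 = 2.54 bits/symbol.

2.54 bits/symbol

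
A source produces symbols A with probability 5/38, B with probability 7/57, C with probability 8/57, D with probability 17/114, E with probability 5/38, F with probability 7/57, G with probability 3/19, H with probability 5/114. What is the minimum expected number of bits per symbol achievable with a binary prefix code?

Repeatedly combine the two least-probable nodes; the expected code length is the sum of the merged weights.
merge 5/114 + 7/57 → 1/6
merge 7/57 + 5/38 → 29/114
merge 5/38 + 8/57 → 31/114
merge 17/114 + 3/19 → 35/114
merge 1/6 + 29/114 → 8/19
merge 31/114 + 35/114 → 11/19
merge 8/19 + 11/19 → 1
L = 1/6 + 29/114 + 31/114 + 35/114 + 8/19 + 11/19 + 1 = 3 bits/symbol.

3 bits/symbol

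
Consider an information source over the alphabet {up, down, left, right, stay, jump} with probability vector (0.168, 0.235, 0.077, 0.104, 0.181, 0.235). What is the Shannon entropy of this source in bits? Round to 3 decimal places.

2.485 bits

H = −Σ pᵢ log₂ pᵢ.
−0.168·log₂(0.168) = 0.4323
−0.235·log₂(0.235) = 0.4910
−0.077·log₂(0.077) = 0.2848
−0.104·log₂(0.104) = 0.3396
−0.181·log₂(0.181) = 0.4463
−0.235·log₂(0.235) = 0.4910
Sum ≈ 2.4851 → 2.485 bits.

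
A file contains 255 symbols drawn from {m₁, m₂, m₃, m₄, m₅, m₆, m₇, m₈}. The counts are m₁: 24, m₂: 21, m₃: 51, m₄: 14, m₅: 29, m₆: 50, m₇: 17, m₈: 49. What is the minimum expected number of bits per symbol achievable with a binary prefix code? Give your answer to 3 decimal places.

2.902 bits/symbol

Probabilities are the counts divided by 255.
Repeatedly combine the two least-probable nodes; the expected code length is the sum of the merged weights.
merge 14/255 + 1/15 → 31/255
merge 7/85 + 8/85 → 3/17
merge 29/255 + 31/255 → 4/17
merge 3/17 + 49/255 → 94/255
merge 10/51 + 1/5 → 101/255
merge 4/17 + 94/255 → 154/255
merge 101/255 + 154/255 → 1
L = 31/255 + 3/17 + 4/17 + 94/255 + 101/255 + 154/255 + 1 = 148/51 ≈ 2.902 bits/symbol.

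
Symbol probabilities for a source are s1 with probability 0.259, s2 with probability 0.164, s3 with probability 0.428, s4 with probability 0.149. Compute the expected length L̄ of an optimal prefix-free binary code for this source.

Repeatedly combine the two least-probable nodes; the expected code length is the sum of the merged weights.
merge 149/1000 + 41/250 → 313/1000
merge 259/1000 + 313/1000 → 143/250
merge 107/250 + 143/250 → 1
L = 313/1000 + 143/250 + 1 = 377/200 = 1.885 bits/symbol.

1.885 bits/symbol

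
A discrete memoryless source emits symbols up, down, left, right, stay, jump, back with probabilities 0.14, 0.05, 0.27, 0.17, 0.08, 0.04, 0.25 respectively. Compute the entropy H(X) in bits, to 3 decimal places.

H = −Σ pᵢ log₂ pᵢ.
−0.14·log₂(0.14) = 0.3971
−0.05·log₂(0.05) = 0.2161
−0.27·log₂(0.27) = 0.5100
−0.17·log₂(0.17) = 0.4346
−0.08·log₂(0.08) = 0.2915
−0.04·log₂(0.04) = 0.1858
−0.25·log₂(0.25) = 0.5000
Sum ≈ 2.5351 → 2.535 bits.

2.535 bits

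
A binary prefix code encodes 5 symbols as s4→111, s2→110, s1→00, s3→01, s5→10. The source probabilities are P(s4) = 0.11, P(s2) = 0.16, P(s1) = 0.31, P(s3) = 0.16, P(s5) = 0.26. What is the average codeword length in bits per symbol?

2.27 bits/symbol

L̄ = Σ pᵢ·ℓᵢ = 0.11·3 + 0.16·3 + 0.31·2 + 0.16·2 + 0.26·2 = 2.27 bits/symbol.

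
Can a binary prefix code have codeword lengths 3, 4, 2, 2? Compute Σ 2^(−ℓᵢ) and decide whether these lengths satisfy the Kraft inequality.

With common denominator 2^4 = 16: Σ 2^(−ℓᵢ) = 2/16 + 1/16 + 4/16 + 4/16 = 11/16 = 0.6875.
Kraft's inequality requires Σ ≤ 1; here Σ = 0.6875 ≤ 1, so such a prefix code exists.

0.6875; yes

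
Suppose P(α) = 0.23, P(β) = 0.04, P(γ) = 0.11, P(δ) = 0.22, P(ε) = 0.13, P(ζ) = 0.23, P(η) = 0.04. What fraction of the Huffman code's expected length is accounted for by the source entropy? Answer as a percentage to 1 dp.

Entropy H = −Σ p log₂ p ≈ 2.5603 bits.
Huffman merges: 1/25+1/25→2/25; 2/25+11/100→19/100; 13/100+19/100→8/25; 11/50+23/100→9/20; 23/100+8/25→11/20; 9/20+11/20→1. L = 259/100 ≈ 2.5900.
Efficiency = H/L = 2.5603/2.5900 = 98.9%.

98.9%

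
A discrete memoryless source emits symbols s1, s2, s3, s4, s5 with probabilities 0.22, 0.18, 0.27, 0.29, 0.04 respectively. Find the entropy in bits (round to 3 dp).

2.140 bits

H = −Σ pᵢ log₂ pᵢ.
−0.22·log₂(0.22) = 0.4806
−0.18·log₂(0.18) = 0.4453
−0.27·log₂(0.27) = 0.5100
−0.29·log₂(0.29) = 0.5179
−0.04·log₂(0.04) = 0.1858
Sum ≈ 2.1396 → 2.140 bits.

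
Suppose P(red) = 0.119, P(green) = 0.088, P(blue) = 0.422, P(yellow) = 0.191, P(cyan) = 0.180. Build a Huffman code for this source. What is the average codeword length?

2.156 bits/symbol

Repeatedly combine the two least-probable nodes; the expected code length is the sum of the merged weights.
merge 11/125 + 119/1000 → 207/1000
merge 9/50 + 191/1000 → 371/1000
merge 207/1000 + 371/1000 → 289/500
merge 211/500 + 289/500 → 1
L = 207/1000 + 371/1000 + 289/500 + 1 = 539/250 = 2.156 bits/symbol.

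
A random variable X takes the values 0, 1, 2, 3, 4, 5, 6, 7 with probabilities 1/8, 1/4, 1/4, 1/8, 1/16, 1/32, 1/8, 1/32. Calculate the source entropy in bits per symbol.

2.6875 bits

Each probability is a power of 1/2, so log₂(1/p) is an integer.
H = Σ p·log₂(1/p) = 1/8·3 + 1/4·2 + 1/4·2 + 1/8·3 + 1/16·4 + 1/32·5 + 1/8·3 + 1/32·5 = 2.6875 bits.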